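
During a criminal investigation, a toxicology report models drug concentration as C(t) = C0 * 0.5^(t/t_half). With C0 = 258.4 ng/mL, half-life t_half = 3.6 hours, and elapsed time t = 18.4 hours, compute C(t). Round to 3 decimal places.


Drug concentration decay:
Number of half-lives = t / t_half = 18.4 / 3.6 = 5.111111
Decay factor = 0.5^5.111111 = 0.02893359
C(t) = 258.4 * 0.02893359 = 7.476 ng/mL

7.476


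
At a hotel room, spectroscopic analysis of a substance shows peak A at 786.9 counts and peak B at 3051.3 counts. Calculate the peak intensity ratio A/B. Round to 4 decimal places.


Spectral peak ratio:
Peak A = 786.9 counts
Peak B = 3051.3 counts
Ratio = 786.9 / 3051.3 = 0.2579

0.2579


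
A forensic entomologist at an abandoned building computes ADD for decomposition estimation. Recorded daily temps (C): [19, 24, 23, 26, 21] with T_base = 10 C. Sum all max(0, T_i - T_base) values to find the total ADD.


Computing ADD day by day:
Day 1: max(0, 19 - 10) = 9
Day 2: max(0, 24 - 10) = 14
Day 3: max(0, 23 - 10) = 13
Day 4: max(0, 26 - 10) = 16
Day 5: max(0, 21 - 10) = 11
Total ADD = 63

63


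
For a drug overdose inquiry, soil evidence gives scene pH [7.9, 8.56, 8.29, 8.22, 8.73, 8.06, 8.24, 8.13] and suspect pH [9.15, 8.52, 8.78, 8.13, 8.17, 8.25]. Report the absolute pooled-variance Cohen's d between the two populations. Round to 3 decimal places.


Pooled-variance Cohen's d for soil pH comparison:
Scene mean = 66.13 / 8 = 8.26625
Suspect mean = 51 / 6 = 8.5
Scene sample variance s_s^2 = 0.071427
Suspect sample variance s_c^2 = 0.16192
Pooled variance = ((n_s-1)*s_s^2 + (n_c-1)*s_c^2) / (n_s + n_c - 2) = 0.109132
Pooled SD = sqrt(0.109132) = 0.330351
Mean difference = -0.23375
|d| = |-0.23375| / 0.330351 = 0.708

0.708


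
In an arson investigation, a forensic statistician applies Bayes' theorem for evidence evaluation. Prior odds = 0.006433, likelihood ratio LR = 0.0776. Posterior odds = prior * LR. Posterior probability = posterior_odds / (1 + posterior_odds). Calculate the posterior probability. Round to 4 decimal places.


Bayesian evidence evaluation:
Posterior odds = prior_odds * LR = 0.006433 * 0.0776 = 0.0004992008
Posterior probability = posterior_odds / (1 + posterior_odds)
= 0.0004992008 / (1 + 0.0004992008)
= 0.0004992008 / 1.0004992008
= 0.0005

0.0005


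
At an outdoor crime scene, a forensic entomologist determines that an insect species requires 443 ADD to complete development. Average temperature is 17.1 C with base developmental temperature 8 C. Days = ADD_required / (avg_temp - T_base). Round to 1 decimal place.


Insect development time:
Effective temperature = avg_temp - T_base = 17.1 - 8 = 9.1 C
Days = ADD / effective_temp = 443 / 9.1 = 48.7 days

48.7


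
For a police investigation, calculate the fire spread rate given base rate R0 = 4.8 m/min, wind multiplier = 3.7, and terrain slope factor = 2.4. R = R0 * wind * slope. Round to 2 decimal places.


Fire spread rate calculation:
R = R0 * wind_factor * slope_factor
= 4.8 * 3.7 * 2.4
= 17.76 * 2.4
= 42.62 m/min

42.62


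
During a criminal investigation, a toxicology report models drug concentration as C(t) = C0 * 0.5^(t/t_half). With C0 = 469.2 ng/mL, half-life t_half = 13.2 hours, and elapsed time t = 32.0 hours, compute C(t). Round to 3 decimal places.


Drug concentration decay:
Number of half-lives = t / t_half = 32.0 / 13.2 = 2.424242
Decay factor = 0.5^2.424242 = 0.18630754
C(t) = 469.2 * 0.18630754 = 87.415 ng/mL

87.415


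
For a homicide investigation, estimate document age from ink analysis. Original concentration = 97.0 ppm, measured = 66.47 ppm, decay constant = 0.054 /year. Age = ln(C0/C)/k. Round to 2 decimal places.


Document age estimation:
C0/C = 97.0 / 66.47 = 1.459305
ln(C0/C) = 0.37796
t = 0.37796 / 0.054 = 7.00 years

7.00


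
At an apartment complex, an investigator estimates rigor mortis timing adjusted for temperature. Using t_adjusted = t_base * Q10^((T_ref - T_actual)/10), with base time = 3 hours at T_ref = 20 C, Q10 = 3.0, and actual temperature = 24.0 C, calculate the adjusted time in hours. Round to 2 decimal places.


Rigor mortis time adjustment:
Exponent = (T_ref - T_actual) / 10 = (20 - 24.0) / 10 = -0.4
Q10 factor = 3.0^-0.4 = 0.64439
t_adjusted = 3 * 0.64439 = 1.93 hours

1.93


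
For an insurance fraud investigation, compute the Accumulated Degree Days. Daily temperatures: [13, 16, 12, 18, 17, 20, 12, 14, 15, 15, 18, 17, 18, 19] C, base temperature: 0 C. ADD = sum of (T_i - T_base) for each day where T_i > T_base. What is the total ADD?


Computing ADD day by day:
Day 1: max(0, 13 - 0) = 13
Day 2: max(0, 16 - 0) = 16
Day 3: max(0, 12 - 0) = 12
Day 4: max(0, 18 - 0) = 18
Day 5: max(0, 17 - 0) = 17
Day 6: max(0, 20 - 0) = 20
Day 7: max(0, 12 - 0) = 12
Day 8: max(0, 14 - 0) = 14
Day 9: max(0, 15 - 0) = 15
Day 10: max(0, 15 - 0) = 15
Day 11: max(0, 18 - 0) = 18
Day 12: max(0, 17 - 0) = 17
Day 13: max(0, 18 - 0) = 18
Day 14: max(0, 19 - 0) = 19
Total ADD = 224

224


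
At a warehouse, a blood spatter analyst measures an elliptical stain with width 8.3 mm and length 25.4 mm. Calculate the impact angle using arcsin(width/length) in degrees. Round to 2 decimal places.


Blood spatter impact angle calculation:
width / length = 8.3 / 25.4 = 0.326772
angle = arcsin(0.326772)
angle = 19.07 degrees

19.07


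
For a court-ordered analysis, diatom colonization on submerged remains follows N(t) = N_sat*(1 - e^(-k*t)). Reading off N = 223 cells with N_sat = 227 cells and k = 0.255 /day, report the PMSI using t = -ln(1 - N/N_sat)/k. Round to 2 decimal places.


PMSI from diatom colonization curve:
N / N_sat = 223 / 227 = 0.982379
1 - N/N_sat = 0.017621
ln(1 - N/N_sat) = -4.038664
t = -ln(1 - N/N_sat) / k = -(-4.038664) / 0.255 = 15.84 days

15.84


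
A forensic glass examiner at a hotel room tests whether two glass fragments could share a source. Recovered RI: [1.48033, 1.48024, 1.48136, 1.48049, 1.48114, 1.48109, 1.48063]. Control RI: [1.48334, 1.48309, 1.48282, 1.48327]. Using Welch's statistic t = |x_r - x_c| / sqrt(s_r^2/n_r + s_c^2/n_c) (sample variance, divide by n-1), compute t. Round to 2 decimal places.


Welch's t-criterion for glass RI comparison:
Recovered mean = sum / n_r = 10.36528 / 7 = 1.4807543
Control mean = sum / n_c = 5.93252 / 4 = 1.48313
Recovered sample variance s_r^2 = 1.93029e-07
Control sample variance s_c^2 = 5.38e-08
Welch SE (unpooled) = sqrt(s_r^2/n_r + s_c^2/n_c) = sqrt(2.75755e-08 + 1.345e-08) = sqrt(4.10255e-08) = 0.000202548
|mean_r - mean_c| = 0.00237571
t = 0.00237571 / 0.000202548 = 11.73

11.73


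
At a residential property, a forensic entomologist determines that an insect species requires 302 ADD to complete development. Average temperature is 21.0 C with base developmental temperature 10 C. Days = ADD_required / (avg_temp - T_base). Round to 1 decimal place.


Insect development time:
Effective temperature = avg_temp - T_base = 21.0 - 10 = 11.0 C
Days = ADD / effective_temp = 302 / 11.0 = 27.5 days

27.5


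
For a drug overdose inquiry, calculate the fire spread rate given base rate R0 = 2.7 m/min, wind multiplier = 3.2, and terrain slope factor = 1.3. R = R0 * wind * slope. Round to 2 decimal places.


Fire spread rate calculation:
R = R0 * wind_factor * slope_factor
= 2.7 * 3.2 * 1.3
= 8.64 * 1.3
= 11.23 m/min

11.23


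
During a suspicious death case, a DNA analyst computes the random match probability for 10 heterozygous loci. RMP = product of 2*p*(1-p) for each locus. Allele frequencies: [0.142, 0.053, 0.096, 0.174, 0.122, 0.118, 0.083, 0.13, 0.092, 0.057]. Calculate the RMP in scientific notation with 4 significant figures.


Computing RMP for 10 loci:
Locus 1: 2 * 0.142 * 0.858 = 0.243672
Locus 2: 2 * 0.053 * 0.947 = 0.100382
Locus 3: 2 * 0.096 * 0.904 = 0.173568
Locus 4: 2 * 0.174 * 0.826 = 0.287448
Locus 5: 2 * 0.122 * 0.878 = 0.214232
Locus 6: 2 * 0.118 * 0.882 = 0.208152
Locus 7: 2 * 0.083 * 0.917 = 0.152222
Locus 8: 2 * 0.13 * 0.87 = 0.2262
Locus 9: 2 * 0.092 * 0.908 = 0.167072
Locus 10: 2 * 0.057 * 0.943 = 0.107502
RMP = 3.365e-08

3.365e-08


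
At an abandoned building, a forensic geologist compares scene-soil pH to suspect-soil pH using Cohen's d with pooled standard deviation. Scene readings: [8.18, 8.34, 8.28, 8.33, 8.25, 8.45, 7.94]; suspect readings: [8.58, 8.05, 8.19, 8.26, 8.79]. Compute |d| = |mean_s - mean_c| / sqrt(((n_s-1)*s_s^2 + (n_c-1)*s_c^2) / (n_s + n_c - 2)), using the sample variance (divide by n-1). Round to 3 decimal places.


Pooled-variance Cohen's d for soil pH comparison:
Scene mean = 57.77 / 7 = 8.252857
Suspect mean = 41.87 / 5 = 8.374
Scene sample variance s_s^2 = 0.026057
Suspect sample variance s_c^2 = 0.09183
Pooled variance = ((n_s-1)*s_s^2 + (n_c-1)*s_c^2) / (n_s + n_c - 2) = 0.052366
Pooled SD = sqrt(0.052366) = 0.228836
Mean difference = -0.121143
|d| = |-0.121143| / 0.228836 = 0.529

0.529


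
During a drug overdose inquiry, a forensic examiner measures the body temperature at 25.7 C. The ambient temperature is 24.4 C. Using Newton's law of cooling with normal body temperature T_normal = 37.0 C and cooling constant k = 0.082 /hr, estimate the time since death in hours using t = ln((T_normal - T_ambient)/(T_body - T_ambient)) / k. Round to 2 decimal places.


Using Newton's law of cooling:
t = ln((T_normal - T_ambient) / (T_body - T_ambient)) / k
T_normal - T_ambient = 12.6
T_body - T_ambient = 1.3
Ratio = 9.692308
ln(ratio) = 2.271333
t = 2.271333 / 0.082 = 27.70 hours

27.70


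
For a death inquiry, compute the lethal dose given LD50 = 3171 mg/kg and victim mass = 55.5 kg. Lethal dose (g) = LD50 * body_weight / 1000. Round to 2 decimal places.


Lethal dose calculation:
Lethal dose = LD50 * body_weight / 1000
= 3171 * 55.5 / 1000
= 175990.5 / 1000
= 175.99 g

175.99


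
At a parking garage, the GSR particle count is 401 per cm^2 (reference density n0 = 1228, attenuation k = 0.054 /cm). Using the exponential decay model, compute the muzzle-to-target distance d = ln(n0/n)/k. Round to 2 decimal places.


GSR distance calculation:
n0/n = 1228 / 401 = 3.062344
ln(n0/n) = 1.119181
d = 1.119181 / 0.054 = 20.73 cm

20.73


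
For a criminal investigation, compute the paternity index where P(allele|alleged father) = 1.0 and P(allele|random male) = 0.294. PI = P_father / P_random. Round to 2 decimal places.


Paternity Index calculation:
PI = P(allele|father) / P(allele|random)
PI = 1.0 / 0.294
PI = 3.40

3.40


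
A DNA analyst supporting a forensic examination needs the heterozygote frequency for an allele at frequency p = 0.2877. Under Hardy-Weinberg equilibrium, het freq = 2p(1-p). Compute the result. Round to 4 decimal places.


Hardy-Weinberg heterozygote frequency:
q = 1 - p = 1 - 0.2877 = 0.7123
2pq = 2 * 0.2877 * 0.7123 = 0.4099

0.4099


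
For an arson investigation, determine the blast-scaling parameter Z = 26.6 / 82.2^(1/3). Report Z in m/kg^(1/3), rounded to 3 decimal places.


Scaled distance calculation:
W^(1/3) = 82.2^(1/3) = 4.348011
Z = R / W^(1/3) = 26.6 / 4.348011
Z = 6.118 m/kg^(1/3)

6.118


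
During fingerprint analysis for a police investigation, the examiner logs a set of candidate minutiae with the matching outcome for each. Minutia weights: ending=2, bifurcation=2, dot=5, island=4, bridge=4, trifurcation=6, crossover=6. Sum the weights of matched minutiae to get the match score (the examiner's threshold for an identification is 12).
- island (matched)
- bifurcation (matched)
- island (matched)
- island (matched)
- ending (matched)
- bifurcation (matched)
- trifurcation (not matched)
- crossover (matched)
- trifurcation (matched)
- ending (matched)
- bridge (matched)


Weighted minutiae match score:
  island: matched, +4 (running total 4)
  bifurcation: matched, +2 (running total 6)
  island: matched, +4 (running total 10)
  island: matched, +4 (running total 14)
  ending: matched, +2 (running total 16)
  bifurcation: matched, +2 (running total 18)
  trifurcation: not matched, +0
  crossover: matched, +6 (running total 24)
  trifurcation: matched, +6 (running total 30)
  ending: matched, +2 (running total 32)
  bridge: matched, +4 (running total 36)
Total score = 36
Threshold = 12; verdict = identification

36


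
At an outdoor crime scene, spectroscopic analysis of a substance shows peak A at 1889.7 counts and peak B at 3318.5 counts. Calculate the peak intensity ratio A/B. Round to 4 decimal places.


Spectral peak ratio:
Peak A = 1889.7 counts
Peak B = 3318.5 counts
Ratio = 1889.7 / 3318.5 = 0.5694

0.5694


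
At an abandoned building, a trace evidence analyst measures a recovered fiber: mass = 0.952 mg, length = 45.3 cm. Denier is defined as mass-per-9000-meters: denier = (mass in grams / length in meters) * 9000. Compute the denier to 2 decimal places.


Denier calculation:
Mass in grams = 0.952 mg / 1000 = 0.000952 g
Length in meters = 45.3 cm / 100 = 0.453 m
Linear density = mass / length = 0.000952 / 0.453 = 0.00210155 g/m
Denier = (g/m) * 9000 = 0.00210155 * 9000 = 18.91

18.91


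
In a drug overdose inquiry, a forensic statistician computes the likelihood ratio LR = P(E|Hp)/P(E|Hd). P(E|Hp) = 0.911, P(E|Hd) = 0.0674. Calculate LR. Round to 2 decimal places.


Likelihood ratio calculation:
LR = P(E|Hp) / P(E|Hd)
LR = 0.911 / 0.0674
LR = 13.52

13.52


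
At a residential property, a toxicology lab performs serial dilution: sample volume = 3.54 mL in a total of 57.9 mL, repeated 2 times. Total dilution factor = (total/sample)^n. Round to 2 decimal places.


Dilution factor calculation:
Single dilution = V_total / V_sample = 57.9 / 3.54 ≈ 16.355932
Number of dilutions = 2
Total DF = (57.9 / 3.54)^2 (full precision, rounded at the end) = 267.52

267.52


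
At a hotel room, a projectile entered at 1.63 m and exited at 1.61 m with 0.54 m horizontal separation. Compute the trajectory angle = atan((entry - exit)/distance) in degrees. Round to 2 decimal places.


Bullet trajectory angle:
Height difference = 1.63 - 1.61 = 0.02 m
angle = atan(0.02 / 0.54)
angle = atan(0.037037)
angle = 2.12 degrees

2.12


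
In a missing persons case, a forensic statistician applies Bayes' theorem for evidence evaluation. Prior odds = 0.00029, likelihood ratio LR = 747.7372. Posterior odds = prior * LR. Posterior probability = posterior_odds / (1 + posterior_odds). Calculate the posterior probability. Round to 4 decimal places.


Bayesian evidence evaluation:
Posterior odds = prior_odds * LR = 0.00029 * 747.7372 = 0.2168438
Posterior probability = posterior_odds / (1 + posterior_odds)
= 0.2168438 / (1 + 0.2168438)
= 0.2168438 / 1.2168438
= 0.1782

0.1782


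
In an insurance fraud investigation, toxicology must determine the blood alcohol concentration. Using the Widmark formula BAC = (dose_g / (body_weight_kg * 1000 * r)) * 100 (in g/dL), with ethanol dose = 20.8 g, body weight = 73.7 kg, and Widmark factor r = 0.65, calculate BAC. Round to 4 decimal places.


Applying the Widmark formula:
BAC = (dose_g / (body_wt * 1000 * r)) * 100
Denominator = 73.7 * 1000 * 0.65 = 47905
BAC = (20.8 / 47905) * 100
BAC = 0.0434 g/dL

0.0434


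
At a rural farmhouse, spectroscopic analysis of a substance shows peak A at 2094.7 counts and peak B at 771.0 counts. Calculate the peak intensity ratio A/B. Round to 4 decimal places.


Spectral peak ratio:
Peak A = 2094.7 counts
Peak B = 771.0 counts
Ratio = 2094.7 / 771.0 = 2.7169

2.7169


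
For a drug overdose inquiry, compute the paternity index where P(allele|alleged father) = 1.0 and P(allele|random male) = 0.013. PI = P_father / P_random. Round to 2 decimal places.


Paternity Index calculation:
PI = P(allele|father) / P(allele|random)
PI = 1.0 / 0.013
PI = 76.92

76.92


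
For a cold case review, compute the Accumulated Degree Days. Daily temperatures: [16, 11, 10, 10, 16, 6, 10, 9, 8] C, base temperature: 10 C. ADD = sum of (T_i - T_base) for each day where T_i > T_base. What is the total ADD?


Computing ADD day by day:
Day 1: max(0, 16 - 10) = 6
Day 2: max(0, 11 - 10) = 1
Day 3: max(0, 10 - 10) = 0
Day 4: max(0, 10 - 10) = 0
Day 5: max(0, 16 - 10) = 6
Day 6: max(0, 6 - 10) = 0
Day 7: max(0, 10 - 10) = 0
Day 8: max(0, 9 - 10) = 0
Day 9: max(0, 8 - 10) = 0
Total ADD = 13

13


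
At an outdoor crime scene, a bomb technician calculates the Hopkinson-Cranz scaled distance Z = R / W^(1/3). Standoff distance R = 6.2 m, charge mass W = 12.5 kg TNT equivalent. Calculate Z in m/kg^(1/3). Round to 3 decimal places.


Scaled distance calculation:
W^(1/3) = 12.5^(1/3) = 2.320794
Z = R / W^(1/3) = 6.2 / 2.320794
Z = 2.671 m/kg^(1/3)

2.671


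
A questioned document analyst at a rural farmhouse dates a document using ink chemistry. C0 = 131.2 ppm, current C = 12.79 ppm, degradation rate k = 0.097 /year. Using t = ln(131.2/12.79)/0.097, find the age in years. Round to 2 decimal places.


Document age estimation:
C0/C = 131.2 / 12.79 = 10.258014
ln(C0/C) = 2.328059
t = 2.328059 / 0.097 = 24.00 years

24.00


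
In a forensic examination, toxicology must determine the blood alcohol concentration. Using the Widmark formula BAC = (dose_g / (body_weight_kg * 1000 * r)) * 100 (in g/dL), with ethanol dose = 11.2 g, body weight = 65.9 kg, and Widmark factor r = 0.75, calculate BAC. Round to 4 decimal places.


Applying the Widmark formula:
BAC = (dose_g / (body_wt * 1000 * r)) * 100
Denominator = 65.9 * 1000 * 0.75 = 49425
BAC = (11.2 / 49425) * 100
BAC = 0.0227 g/dL

0.0227


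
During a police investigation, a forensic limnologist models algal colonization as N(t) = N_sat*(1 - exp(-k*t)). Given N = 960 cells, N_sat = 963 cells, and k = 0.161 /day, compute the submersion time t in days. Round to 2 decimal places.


PMSI from diatom colonization curve:
N / N_sat = 960 / 963 = 0.996885
1 - N/N_sat = 0.003115
ln(1 - N/N_sat) = -5.771526
t = -ln(1 - N/N_sat) / k = -(-5.771526) / 0.161 = 35.85 days

35.85


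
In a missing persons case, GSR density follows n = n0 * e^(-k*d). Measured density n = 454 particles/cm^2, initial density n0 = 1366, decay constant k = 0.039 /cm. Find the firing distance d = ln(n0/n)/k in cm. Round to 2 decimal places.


GSR distance calculation:
n0/n = 1366 / 454 = 3.008811
ln(n0/n) = 1.101545
d = 1.101545 / 0.039 = 28.24 cm

28.24


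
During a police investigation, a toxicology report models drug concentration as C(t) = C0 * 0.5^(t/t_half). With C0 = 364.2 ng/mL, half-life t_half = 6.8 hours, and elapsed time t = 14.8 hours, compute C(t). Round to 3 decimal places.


Drug concentration decay:
Number of half-lives = t / t_half = 14.8 / 6.8 = 2.176471
Decay factor = 0.5^2.176471 = 0.22121621
C(t) = 364.2 * 0.22121621 = 80.567 ng/mL

80.567


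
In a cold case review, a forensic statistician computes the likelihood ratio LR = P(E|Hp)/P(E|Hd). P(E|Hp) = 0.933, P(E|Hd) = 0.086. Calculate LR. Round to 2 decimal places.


Likelihood ratio calculation:
LR = P(E|Hp) / P(E|Hd)
LR = 0.933 / 0.086
LR = 10.85

10.85


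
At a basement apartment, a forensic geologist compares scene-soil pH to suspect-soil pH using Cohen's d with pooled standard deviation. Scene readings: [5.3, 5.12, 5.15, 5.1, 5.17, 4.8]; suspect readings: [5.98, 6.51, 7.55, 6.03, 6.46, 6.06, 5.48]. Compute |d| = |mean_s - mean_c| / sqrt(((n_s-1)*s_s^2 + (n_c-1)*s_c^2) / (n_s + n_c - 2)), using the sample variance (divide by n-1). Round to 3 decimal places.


Pooled-variance Cohen's d for soil pH comparison:
Scene mean = 30.64 / 6 = 5.106667
Suspect mean = 44.07 / 7 = 6.295714
Scene sample variance s_s^2 = 0.027507
Suspect sample variance s_c^2 = 0.422895
Pooled variance = ((n_s-1)*s_s^2 + (n_c-1)*s_c^2) / (n_s + n_c - 2) = 0.243173
Pooled SD = sqrt(0.243173) = 0.493126
Mean difference = -1.189048
|d| = |-1.189048| / 0.493126 = 2.411

2.411


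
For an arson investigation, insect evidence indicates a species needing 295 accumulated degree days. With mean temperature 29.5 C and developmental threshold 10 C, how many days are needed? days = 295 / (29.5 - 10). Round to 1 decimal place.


Insect development time:
Effective temperature = avg_temp - T_base = 29.5 - 10 = 19.5 C
Days = ADD / effective_temp = 295 / 19.5 = 15.1 days

15.1


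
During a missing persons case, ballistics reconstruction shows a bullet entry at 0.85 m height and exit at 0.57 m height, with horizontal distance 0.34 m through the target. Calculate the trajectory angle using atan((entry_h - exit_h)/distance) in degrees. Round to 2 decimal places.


Bullet trajectory angle:
Height difference = 0.85 - 0.57 = 0.28 m
angle = atan(0.28 / 0.34)
angle = atan(0.823529)
angle = 39.47 degrees

39.47


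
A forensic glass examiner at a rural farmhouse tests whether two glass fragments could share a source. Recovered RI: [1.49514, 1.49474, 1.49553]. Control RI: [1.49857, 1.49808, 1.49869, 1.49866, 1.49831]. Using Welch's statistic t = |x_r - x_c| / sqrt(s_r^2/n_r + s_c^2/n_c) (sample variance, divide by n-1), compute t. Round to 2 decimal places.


Welch's t-criterion for glass RI comparison:
Recovered mean = sum / n_r = 4.48541 / 3 = 1.4951367
Control mean = sum / n_c = 7.49231 / 5 = 1.498462
Recovered sample variance s_r^2 = 1.56033e-07
Control sample variance s_c^2 = 6.797e-08
Welch SE (unpooled) = sqrt(s_r^2/n_r + s_c^2/n_c) = sqrt(5.20111e-08 + 1.3594e-08) = sqrt(6.56051e-08) = 0.000256135
|mean_r - mean_c| = 0.00332533
t = 0.00332533 / 0.000256135 = 12.98

12.98


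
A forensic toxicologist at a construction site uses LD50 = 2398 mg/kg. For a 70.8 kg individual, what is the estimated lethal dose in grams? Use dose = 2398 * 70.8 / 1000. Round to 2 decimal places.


Lethal dose calculation:
Lethal dose = LD50 * body_weight / 1000
= 2398 * 70.8 / 1000
= 169778.4 / 1000
= 169.78 g

169.78


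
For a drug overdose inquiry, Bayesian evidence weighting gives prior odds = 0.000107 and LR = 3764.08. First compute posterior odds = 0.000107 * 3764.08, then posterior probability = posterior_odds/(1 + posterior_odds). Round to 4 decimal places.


Bayesian evidence evaluation:
Posterior odds = prior_odds * LR = 0.000107 * 3764.08 = 0.4027566
Posterior probability = posterior_odds / (1 + posterior_odds)
= 0.4027566 / (1 + 0.4027566)
= 0.4027566 / 1.4027566
= 0.2871

0.2871


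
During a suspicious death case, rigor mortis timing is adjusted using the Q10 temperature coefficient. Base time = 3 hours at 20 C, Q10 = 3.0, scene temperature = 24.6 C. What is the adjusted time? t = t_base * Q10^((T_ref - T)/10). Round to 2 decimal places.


Rigor mortis time adjustment:
Exponent = (T_ref - T_actual) / 10 = (20 - 24.6) / 10 = -0.46
Q10 factor = 3.0^-0.46 = 0.60329
t_adjusted = 3 * 0.60329 = 1.81 hours

1.81


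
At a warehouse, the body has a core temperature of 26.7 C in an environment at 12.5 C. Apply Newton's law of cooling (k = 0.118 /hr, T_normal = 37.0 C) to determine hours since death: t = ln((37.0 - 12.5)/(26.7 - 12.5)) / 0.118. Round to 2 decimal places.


Using Newton's law of cooling:
t = ln((T_normal - T_ambient) / (T_body - T_ambient)) / k
T_normal - T_ambient = 24.5
T_body - T_ambient = 14.2
Ratio = 1.725352
ln(ratio) = 0.545431
t = 0.545431 / 0.118 = 4.62 hours

4.62


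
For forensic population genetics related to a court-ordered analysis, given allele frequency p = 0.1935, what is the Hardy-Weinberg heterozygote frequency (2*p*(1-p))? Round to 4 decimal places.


Hardy-Weinberg heterozygote frequency:
q = 1 - p = 1 - 0.1935 = 0.8065
2pq = 2 * 0.1935 * 0.8065 = 0.3121

0.3121


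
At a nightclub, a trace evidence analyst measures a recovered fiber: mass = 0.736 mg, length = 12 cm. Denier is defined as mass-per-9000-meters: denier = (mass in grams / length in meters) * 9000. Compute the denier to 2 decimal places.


Denier calculation:
Mass in grams = 0.736 mg / 1000 = 0.000736 g
Length in meters = 12 cm / 100 = 0.12 m
Linear density = mass / length = 0.000736 / 0.12 = 0.00613333 g/m
Denier = (g/m) * 9000 = 0.00613333 * 9000 = 55.20

55.20


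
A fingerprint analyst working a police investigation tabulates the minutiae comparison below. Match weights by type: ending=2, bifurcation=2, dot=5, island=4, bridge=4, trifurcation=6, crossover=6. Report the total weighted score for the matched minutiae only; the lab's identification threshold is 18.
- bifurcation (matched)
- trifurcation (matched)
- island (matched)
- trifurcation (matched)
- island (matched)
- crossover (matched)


Weighted minutiae match score:
  bifurcation: matched, +2 (running total 2)
  trifurcation: matched, +6 (running total 8)
  island: matched, +4 (running total 12)
  trifurcation: matched, +6 (running total 18)
  island: matched, +4 (running total 22)
  crossover: matched, +6 (running total 28)
Total score = 28
Threshold = 18; verdict = identification

28


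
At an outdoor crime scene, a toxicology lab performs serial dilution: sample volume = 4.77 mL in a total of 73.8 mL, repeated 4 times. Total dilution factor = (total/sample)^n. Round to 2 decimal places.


Dilution factor calculation:
Single dilution = V_total / V_sample = 73.8 / 4.77 ≈ 15.471698
Number of dilutions = 4
Total DF = (73.8 / 4.77)^4 (full precision, rounded at the end) = 57299.64

57299.64


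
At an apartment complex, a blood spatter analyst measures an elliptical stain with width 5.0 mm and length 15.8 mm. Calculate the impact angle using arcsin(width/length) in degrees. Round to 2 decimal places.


Blood spatter impact angle calculation:
width / length = 5.0 / 15.8 = 0.316456
angle = arcsin(0.316456)
angle = 18.45 degrees

18.45


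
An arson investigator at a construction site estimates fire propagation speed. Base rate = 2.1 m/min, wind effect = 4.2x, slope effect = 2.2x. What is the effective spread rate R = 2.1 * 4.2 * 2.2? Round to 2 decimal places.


Fire spread rate calculation:
R = R0 * wind_factor * slope_factor
= 2.1 * 4.2 * 2.2
= 8.82 * 2.2
= 19.40 m/min

19.40


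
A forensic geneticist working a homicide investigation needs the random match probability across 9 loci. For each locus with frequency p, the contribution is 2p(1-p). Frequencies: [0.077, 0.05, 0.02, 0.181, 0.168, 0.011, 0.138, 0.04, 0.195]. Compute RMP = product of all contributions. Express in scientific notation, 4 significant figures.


Computing RMP for 9 loci:
Locus 1: 2 * 0.077 * 0.923 = 0.142142
Locus 2: 2 * 0.05 * 0.95 = 0.095
Locus 3: 2 * 0.02 * 0.98 = 0.0392
Locus 4: 2 * 0.181 * 0.819 = 0.296478
Locus 5: 2 * 0.168 * 0.832 = 0.279552
Locus 6: 2 * 0.011 * 0.989 = 0.021758
Locus 7: 2 * 0.138 * 0.862 = 0.237912
Locus 8: 2 * 0.04 * 0.96 = 0.0768
Locus 9: 2 * 0.195 * 0.805 = 0.31395
RMP = 5.476e-09

5.476e-09


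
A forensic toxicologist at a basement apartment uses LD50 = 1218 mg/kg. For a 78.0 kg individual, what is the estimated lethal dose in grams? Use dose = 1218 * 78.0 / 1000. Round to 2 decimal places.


Lethal dose calculation:
Lethal dose = LD50 * body_weight / 1000
= 1218 * 78.0 / 1000
= 95004 / 1000
= 95.00 g

95.00


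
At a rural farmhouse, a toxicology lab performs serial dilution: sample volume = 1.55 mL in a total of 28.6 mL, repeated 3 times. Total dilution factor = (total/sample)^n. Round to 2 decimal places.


Dilution factor calculation:
Single dilution = V_total / V_sample = 28.6 / 1.55 ≈ 18.451613
Number of dilutions = 3
Total DF = (28.6 / 1.55)^3 (full precision, rounded at the end) = 6282.07

6282.07


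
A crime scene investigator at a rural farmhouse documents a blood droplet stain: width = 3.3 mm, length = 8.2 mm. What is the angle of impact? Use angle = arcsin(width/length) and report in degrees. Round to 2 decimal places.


Blood spatter impact angle calculation:
width / length = 3.3 / 8.2 = 0.402439
angle = arcsin(0.402439)
angle = 23.73 degrees

23.73


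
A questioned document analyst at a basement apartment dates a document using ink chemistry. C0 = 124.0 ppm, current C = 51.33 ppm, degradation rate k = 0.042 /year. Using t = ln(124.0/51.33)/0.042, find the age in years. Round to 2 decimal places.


Document age estimation:
C0/C = 124.0 / 51.33 = 2.415741
ln(C0/C) = 0.882006
t = 0.882006 / 0.042 = 21.00 years

21.00


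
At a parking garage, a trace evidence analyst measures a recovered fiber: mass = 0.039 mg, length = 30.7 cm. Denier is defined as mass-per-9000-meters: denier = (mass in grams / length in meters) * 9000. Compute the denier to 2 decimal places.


Denier calculation:
Mass in grams = 0.039 mg / 1000 = 0.000039 g
Length in meters = 30.7 cm / 100 = 0.307 m
Linear density = mass / length = 0.000039 / 0.307 = 0.00012704 g/m
Denier = (g/m) * 9000 = 0.00012704 * 9000 = 1.14

1.14


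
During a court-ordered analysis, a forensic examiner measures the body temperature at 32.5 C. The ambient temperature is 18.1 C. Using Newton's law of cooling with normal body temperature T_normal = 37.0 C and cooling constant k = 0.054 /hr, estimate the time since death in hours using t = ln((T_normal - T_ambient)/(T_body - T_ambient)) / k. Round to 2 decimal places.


Using Newton's law of cooling:
t = ln((T_normal - T_ambient) / (T_body - T_ambient)) / k
T_normal - T_ambient = 18.9
T_body - T_ambient = 14.4
Ratio = 1.3125
ln(ratio) = 0.271934
t = 0.271934 / 0.054 = 5.04 hours

5.04


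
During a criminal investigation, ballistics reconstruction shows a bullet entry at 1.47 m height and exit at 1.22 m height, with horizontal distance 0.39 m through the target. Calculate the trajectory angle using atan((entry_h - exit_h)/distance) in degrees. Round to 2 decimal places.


Bullet trajectory angle:
Height difference = 1.47 - 1.22 = 0.25 m
angle = atan(0.25 / 0.39)
angle = atan(0.641026)
angle = 32.66 degrees

32.66


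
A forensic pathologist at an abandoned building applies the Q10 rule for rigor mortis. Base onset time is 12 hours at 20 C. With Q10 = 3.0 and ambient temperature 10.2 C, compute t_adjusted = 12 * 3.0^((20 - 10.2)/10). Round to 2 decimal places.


Rigor mortis time adjustment:
Exponent = (T_ref - T_actual) / 10 = (20 - 10.2) / 10 = 0.98
Q10 factor = 3.0^0.98 = 2.9348
t_adjusted = 12 * 2.9348 = 35.22 hours

35.22


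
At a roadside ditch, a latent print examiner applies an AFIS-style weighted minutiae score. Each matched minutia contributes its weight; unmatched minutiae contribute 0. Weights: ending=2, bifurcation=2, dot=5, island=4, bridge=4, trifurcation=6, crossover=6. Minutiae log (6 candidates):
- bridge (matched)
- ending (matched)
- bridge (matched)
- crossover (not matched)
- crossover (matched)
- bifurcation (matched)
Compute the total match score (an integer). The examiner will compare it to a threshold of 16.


Weighted minutiae match score:
  bridge: matched, +4 (running total 4)
  ending: matched, +2 (running total 6)
  bridge: matched, +4 (running total 10)
  crossover: not matched, +0
  crossover: matched, +6 (running total 16)
  bifurcation: matched, +2 (running total 18)
Total score = 18
Threshold = 16; verdict = identification

18


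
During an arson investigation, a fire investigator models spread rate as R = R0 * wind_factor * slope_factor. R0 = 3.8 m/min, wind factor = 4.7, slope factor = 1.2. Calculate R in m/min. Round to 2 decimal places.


Fire spread rate calculation:
R = R0 * wind_factor * slope_factor
= 3.8 * 4.7 * 1.2
= 17.86 * 1.2
= 21.43 m/min

21.43


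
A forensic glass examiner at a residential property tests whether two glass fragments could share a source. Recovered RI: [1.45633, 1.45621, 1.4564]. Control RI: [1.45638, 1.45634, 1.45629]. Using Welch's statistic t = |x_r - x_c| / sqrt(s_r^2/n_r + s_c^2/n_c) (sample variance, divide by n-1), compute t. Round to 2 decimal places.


Welch's t-criterion for glass RI comparison:
Recovered mean = sum / n_r = 4.36894 / 3 = 1.4563133
Control mean = sum / n_c = 4.36901 / 3 = 1.4563367
Recovered sample variance s_r^2 = 9.23333e-09
Control sample variance s_c^2 = 2.03333e-09
Welch SE (unpooled) = sqrt(s_r^2/n_r + s_c^2/n_c) = sqrt(3.07778e-09 + 6.77778e-10) = sqrt(3.75556e-09) = 6.12826e-05
|mean_r - mean_c| = 2.33333e-05
t = 2.33333e-05 / 6.12826e-05 = 0.38

0.38


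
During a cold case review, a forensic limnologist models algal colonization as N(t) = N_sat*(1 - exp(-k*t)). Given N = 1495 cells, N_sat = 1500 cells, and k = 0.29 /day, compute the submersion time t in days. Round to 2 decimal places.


PMSI from diatom colonization curve:
N / N_sat = 1495 / 1500 = 0.996667
1 - N/N_sat = 0.003333
ln(1 - N/N_sat) = -5.703882
t = -ln(1 - N/N_sat) / k = -(-5.703882) / 0.29 = 19.67 days

19.67


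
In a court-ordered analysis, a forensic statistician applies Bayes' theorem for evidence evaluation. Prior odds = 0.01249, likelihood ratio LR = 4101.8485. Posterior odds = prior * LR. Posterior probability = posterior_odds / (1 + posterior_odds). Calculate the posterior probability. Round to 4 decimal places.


Bayesian evidence evaluation:
Posterior odds = prior_odds * LR = 0.01249 * 4101.8485 = 51.23209
Posterior probability = posterior_odds / (1 + posterior_odds)
= 51.23209 / (1 + 51.23209)
= 51.23209 / 52.23209
= 0.9809

0.9809


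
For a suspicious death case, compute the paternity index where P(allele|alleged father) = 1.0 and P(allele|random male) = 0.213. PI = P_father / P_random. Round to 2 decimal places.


Paternity Index calculation:
PI = P(allele|father) / P(allele|random)
PI = 1.0 / 0.213
PI = 4.69

4.69


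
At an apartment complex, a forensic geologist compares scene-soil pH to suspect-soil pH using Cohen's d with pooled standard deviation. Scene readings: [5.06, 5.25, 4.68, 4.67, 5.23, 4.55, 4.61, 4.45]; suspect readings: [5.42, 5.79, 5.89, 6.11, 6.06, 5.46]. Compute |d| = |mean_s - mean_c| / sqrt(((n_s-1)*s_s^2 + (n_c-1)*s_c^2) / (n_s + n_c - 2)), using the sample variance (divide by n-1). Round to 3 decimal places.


Pooled-variance Cohen's d for soil pH comparison:
Scene mean = 38.5 / 8 = 4.8125
Suspect mean = 34.73 / 6 = 5.788333
Scene sample variance s_s^2 = 0.100879
Suspect sample variance s_c^2 = 0.086217
Pooled variance = ((n_s-1)*s_s^2 + (n_c-1)*s_c^2) / (n_s + n_c - 2) = 0.094769
Pooled SD = sqrt(0.094769) = 0.307846
Mean difference = -0.975833
|d| = |-0.975833| / 0.307846 = 3.170

3.170


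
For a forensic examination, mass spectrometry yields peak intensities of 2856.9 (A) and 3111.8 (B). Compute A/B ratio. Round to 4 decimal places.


Spectral peak ratio:
Peak A = 2856.9 counts
Peak B = 3111.8 counts
Ratio = 2856.9 / 3111.8 = 0.9181

0.9181


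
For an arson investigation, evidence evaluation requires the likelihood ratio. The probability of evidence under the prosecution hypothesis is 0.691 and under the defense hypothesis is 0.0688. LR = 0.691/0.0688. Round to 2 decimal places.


Likelihood ratio calculation:
LR = P(E|Hp) / P(E|Hd)
LR = 0.691 / 0.0688
LR = 10.04

10.04


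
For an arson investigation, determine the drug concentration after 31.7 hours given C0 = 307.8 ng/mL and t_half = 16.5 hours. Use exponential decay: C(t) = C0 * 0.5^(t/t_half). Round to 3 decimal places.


Drug concentration decay:
Number of half-lives = t / t_half = 31.7 / 16.5 = 1.921212
Decay factor = 0.5^1.921212 = 0.2640326
C(t) = 307.8 * 0.2640326 = 81.269 ng/mL

81.269


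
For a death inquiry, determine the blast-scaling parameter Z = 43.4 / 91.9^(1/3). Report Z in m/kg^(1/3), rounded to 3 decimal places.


Scaled distance calculation:
W^(1/3) = 91.9^(1/3) = 4.512721
Z = R / W^(1/3) = 43.4 / 4.512721
Z = 9.617 m/kg^(1/3)

9.617


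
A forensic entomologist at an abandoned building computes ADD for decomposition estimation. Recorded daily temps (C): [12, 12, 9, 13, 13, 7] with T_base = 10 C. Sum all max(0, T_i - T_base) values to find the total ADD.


Computing ADD day by day:
Day 1: max(0, 12 - 10) = 2
Day 2: max(0, 12 - 10) = 2
Day 3: max(0, 9 - 10) = 0
Day 4: max(0, 13 - 10) = 3
Day 5: max(0, 13 - 10) = 3
Day 6: max(0, 7 - 10) = 0
Total ADD = 10

10


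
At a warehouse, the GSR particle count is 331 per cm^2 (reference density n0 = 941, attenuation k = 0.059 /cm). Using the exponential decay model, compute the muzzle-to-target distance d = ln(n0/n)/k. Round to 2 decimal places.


GSR distance calculation:
n0/n = 941 / 331 = 2.8429
ln(n0/n) = 1.044825
d = 1.044825 / 0.059 = 17.71 cm

17.71


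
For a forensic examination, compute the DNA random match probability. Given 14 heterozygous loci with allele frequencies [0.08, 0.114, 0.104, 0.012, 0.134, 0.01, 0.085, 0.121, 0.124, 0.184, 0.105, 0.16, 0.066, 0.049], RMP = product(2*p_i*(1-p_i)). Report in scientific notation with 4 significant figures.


Computing RMP for 14 loci:
Locus 1: 2 * 0.08 * 0.92 = 0.1472
Locus 2: 2 * 0.114 * 0.886 = 0.202008
Locus 3: 2 * 0.104 * 0.896 = 0.186368
Locus 4: 2 * 0.012 * 0.988 = 0.023712
Locus 5: 2 * 0.134 * 0.866 = 0.232088
Locus 6: 2 * 0.01 * 0.99 = 0.0198
Locus 7: 2 * 0.085 * 0.915 = 0.15555
Locus 8: 2 * 0.121 * 0.879 = 0.212718
Locus 9: 2 * 0.124 * 0.876 = 0.217248
Locus 10: 2 * 0.184 * 0.816 = 0.300288
Locus 11: 2 * 0.105 * 0.895 = 0.18795
Locus 12: 2 * 0.16 * 0.84 = 0.2688
Locus 13: 2 * 0.066 * 0.934 = 0.123288
Locus 14: 2 * 0.049 * 0.951 = 0.093198
RMP = 7.567e-13

7.567e-13


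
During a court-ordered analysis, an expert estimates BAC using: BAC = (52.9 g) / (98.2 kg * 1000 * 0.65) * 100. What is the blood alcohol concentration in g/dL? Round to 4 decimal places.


Applying the Widmark formula:
BAC = (dose_g / (body_wt * 1000 * r)) * 100
Denominator = 98.2 * 1000 * 0.65 = 63830
BAC = (52.9 / 63830) * 100
BAC = 0.0829 g/dL

0.0829


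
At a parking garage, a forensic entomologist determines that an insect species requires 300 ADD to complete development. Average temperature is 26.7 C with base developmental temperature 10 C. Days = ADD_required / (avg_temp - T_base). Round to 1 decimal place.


Insect development time:
Effective temperature = avg_temp - T_base = 26.7 - 10 = 16.7 C
Days = ADD / effective_temp = 300 / 16.7 = 18.0 days

18.0


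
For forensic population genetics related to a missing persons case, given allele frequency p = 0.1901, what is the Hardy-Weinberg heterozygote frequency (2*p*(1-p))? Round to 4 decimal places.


Hardy-Weinberg heterozygote frequency:
q = 1 - p = 1 - 0.1901 = 0.8099
2pq = 2 * 0.1901 * 0.8099 = 0.3079

0.3079


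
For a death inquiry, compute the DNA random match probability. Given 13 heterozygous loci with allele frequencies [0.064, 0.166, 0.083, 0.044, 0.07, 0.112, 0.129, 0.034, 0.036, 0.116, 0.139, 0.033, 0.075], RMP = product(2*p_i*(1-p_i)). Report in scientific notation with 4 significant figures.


Computing RMP for 13 loci:
Locus 1: 2 * 0.064 * 0.936 = 0.119808
Locus 2: 2 * 0.166 * 0.834 = 0.276888
Locus 3: 2 * 0.083 * 0.917 = 0.152222
Locus 4: 2 * 0.044 * 0.956 = 0.084128
Locus 5: 2 * 0.07 * 0.93 = 0.1302
Locus 6: 2 * 0.112 * 0.888 = 0.198912
Locus 7: 2 * 0.129 * 0.871 = 0.224718
Locus 8: 2 * 0.034 * 0.966 = 0.065688
Locus 9: 2 * 0.036 * 0.964 = 0.069408
Locus 10: 2 * 0.116 * 0.884 = 0.205088
Locus 11: 2 * 0.139 * 0.861 = 0.239358
Locus 12: 2 * 0.033 * 0.967 = 0.063822
Locus 13: 2 * 0.075 * 0.925 = 0.13875
RMP = 4.900e-12

4.900e-12


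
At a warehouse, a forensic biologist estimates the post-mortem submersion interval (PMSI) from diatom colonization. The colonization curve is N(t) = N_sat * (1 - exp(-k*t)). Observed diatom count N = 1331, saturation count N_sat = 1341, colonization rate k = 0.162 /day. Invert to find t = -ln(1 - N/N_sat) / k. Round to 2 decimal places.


PMSI from diatom colonization curve:
N / N_sat = 1331 / 1341 = 0.992543
1 - N/N_sat = 0.007457
ln(1 - N/N_sat) = -4.898602
t = -ln(1 - N/N_sat) / k = -(-4.898602) / 0.162 = 30.24 days

30.24


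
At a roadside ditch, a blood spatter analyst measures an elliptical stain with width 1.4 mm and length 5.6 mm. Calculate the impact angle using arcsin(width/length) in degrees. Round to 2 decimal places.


Blood spatter impact angle calculation:
width / length = 1.4 / 5.6 = 0.25
angle = arcsin(0.25)
angle = 14.48 degrees

14.48


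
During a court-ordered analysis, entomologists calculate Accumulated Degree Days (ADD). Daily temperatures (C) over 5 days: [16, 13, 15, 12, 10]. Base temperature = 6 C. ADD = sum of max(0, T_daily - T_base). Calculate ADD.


Computing ADD day by day:
Day 1: max(0, 16 - 6) = 10
Day 2: max(0, 13 - 6) = 7
Day 3: max(0, 15 - 6) = 9
Day 4: max(0, 12 - 6) = 6
Day 5: max(0, 10 - 6) = 4
Total ADD = 36

36
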